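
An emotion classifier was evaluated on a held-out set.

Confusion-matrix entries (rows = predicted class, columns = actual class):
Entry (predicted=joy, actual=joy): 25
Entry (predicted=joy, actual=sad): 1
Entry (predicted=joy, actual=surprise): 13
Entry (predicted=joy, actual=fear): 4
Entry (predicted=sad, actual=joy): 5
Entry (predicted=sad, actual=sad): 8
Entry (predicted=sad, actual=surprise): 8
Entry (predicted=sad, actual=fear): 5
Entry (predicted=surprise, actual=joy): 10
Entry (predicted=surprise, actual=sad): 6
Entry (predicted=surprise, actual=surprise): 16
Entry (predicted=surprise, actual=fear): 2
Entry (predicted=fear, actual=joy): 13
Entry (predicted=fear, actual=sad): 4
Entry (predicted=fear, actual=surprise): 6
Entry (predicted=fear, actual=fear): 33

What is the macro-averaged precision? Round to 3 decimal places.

0.487

Per-class precision (TP/(TP+FP)):
  joy: TP=25, FP=1+13+4=18 → 25/43 = 0.5814
  sad: TP=8, FP=5+8+5=18 → 8/26 = 0.3077
  surprise: TP=16, FP=10+6+2=18 → 16/34 = 0.4706
  fear: TP=33, FP=13+4+6=23 → 33/56 = 0.5893
Macro-precision = mean = (0.5814 + 0.3077 + 0.4706 + 0.5893) / 4 = 0.487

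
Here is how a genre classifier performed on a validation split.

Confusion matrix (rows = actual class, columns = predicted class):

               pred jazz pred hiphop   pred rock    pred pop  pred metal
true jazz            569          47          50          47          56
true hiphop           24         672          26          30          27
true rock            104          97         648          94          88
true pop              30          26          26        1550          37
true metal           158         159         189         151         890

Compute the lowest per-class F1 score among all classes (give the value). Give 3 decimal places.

0.658

Per-class F1 score (2·TP/(2·TP+FP+FN)):
  jazz: TP=569, FP=24+104+30+158=316, FN=47+50+47+56=200 → 1138/1654 = 0.6880
  hiphop: TP=672, FP=47+97+26+159=329, FN=24+26+30+27=107 → 1344/1780 = 0.7551
  rock: TP=648, FP=50+26+26+189=291, FN=104+97+94+88=383 → 1296/1970 = 0.6579
  pop: TP=1550, FP=47+30+94+151=322, FN=30+26+26+37=119 → 3100/3541 = 0.8755
  metal: TP=890, FP=56+27+88+37=208, FN=158+159+189+151=657 → 1780/2645 = 0.6730
Lowest is class 'rock' with F1 score = 0.658.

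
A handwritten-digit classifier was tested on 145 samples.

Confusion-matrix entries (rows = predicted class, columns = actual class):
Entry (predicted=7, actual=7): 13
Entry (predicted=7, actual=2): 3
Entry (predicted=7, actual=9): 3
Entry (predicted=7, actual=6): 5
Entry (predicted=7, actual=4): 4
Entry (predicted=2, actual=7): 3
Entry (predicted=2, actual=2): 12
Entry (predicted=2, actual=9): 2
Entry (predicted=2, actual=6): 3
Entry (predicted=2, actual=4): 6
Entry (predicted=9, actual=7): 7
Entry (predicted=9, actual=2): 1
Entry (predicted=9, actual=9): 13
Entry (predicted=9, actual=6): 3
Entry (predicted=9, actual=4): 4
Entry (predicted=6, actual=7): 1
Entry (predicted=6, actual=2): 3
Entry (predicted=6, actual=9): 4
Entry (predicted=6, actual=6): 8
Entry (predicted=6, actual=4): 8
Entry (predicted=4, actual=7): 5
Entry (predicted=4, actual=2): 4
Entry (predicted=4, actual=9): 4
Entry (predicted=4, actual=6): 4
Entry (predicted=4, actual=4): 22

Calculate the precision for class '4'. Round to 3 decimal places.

0.564

Take TP from the diagonal, FP from the rest of the '4' prediction marginal, FN from the rest of the '4' actual marginal.
precision = TP/(TP+FP).
4: TP=22, FP=5+4+4+4=17 → 22/39 = 0.5641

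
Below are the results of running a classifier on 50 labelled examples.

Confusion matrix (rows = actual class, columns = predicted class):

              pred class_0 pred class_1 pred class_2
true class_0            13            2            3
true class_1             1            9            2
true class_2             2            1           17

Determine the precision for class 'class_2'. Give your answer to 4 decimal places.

0.7727

Treat 'class_2' as positive and all other classes as negative.
precision = TP/(TP+FP).
class_2: TP=17, FP=3+2=5 → 17/22 = 0.77273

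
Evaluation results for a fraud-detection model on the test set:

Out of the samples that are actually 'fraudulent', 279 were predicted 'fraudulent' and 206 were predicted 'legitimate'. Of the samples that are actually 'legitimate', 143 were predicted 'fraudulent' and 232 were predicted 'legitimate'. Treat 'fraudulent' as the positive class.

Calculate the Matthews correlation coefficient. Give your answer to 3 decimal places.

MCC = (TP·TN − FP·FN) / √((TP+FP)(TP+FN)(TN+FP)(TN+FN))
Numerator = 279·232 − 143·206 = 35270
Denominator = √(422·485·375·438) = √33617047500 = 183349.5228
MCC = 35270 / 183349.5228 = 0.192

0.192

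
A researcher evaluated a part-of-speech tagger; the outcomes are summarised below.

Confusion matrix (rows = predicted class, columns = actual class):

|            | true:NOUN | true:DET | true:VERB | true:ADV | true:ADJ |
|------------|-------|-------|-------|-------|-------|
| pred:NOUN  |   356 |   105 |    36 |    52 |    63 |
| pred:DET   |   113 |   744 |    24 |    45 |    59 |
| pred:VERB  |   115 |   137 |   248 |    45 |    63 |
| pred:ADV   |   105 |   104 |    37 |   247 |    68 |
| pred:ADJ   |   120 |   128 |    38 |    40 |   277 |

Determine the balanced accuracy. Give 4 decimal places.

Balanced accuracy = mean of per-class recall.
  NOUN: recall = 356/809 = 0.44005
  DET: recall = 744/1218 = 0.61084
  VERB: recall = 248/383 = 0.64752
  ADV: recall = 247/429 = 0.57576
  ADJ: recall = 277/530 = 0.52264
Mean = (0.44005 + 0.61084 + 0.64752 + 0.57576 + 0.52264) / 5 = 0.5594

0.5594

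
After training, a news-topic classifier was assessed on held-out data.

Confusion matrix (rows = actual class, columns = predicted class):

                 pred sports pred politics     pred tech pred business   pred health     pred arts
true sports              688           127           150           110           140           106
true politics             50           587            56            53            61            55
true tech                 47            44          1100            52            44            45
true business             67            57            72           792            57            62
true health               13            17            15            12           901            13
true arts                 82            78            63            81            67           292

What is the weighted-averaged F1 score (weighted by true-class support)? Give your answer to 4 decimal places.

Per-class F1 score (2·TP/(2·TP+FP+FN)):
  sports: TP=688, FP=50+47+67+13+82=259, FN=127+150+110+140+106=633 → 1376/2268 = 0.60670
  politics: TP=587, FP=127+44+57+17+78=323, FN=50+56+53+61+55=275 → 1174/1772 = 0.66253
  tech: TP=1100, FP=150+56+72+15+63=356, FN=47+44+52+44+45=232 → 2200/2788 = 0.78910
  business: TP=792, FP=110+53+52+12+81=308, FN=67+57+72+57+62=315 → 1584/2207 = 0.71772
  health: TP=901, FP=140+61+44+57+67=369, FN=13+17+15+12+13=70 → 1802/2241 = 0.80411
  arts: TP=292, FP=106+55+45+62+13=281, FN=82+78+63+81+67=371 → 584/1236 = 0.47249
Weighted-F1 score = Σ (supportᵢ/N)·F1 scoreᵢ with N=6256: (1321/6256)·0.60670 + (862/6256)·0.66253 + (1332/6256)·0.78910 + (1107/6256)·0.71772 + (971/6256)·0.80411 + (663/6256)·0.47249 = 0.6893

0.6893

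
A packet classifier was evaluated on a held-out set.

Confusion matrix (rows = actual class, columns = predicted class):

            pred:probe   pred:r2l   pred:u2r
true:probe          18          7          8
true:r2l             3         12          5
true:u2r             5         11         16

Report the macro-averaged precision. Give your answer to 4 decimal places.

Per-class precision (TP/(TP+FP)):
  probe: TP=18, FP=3+5=8 → 18/26 = 0.69231
  r2l: TP=12, FP=7+11=18 → 12/30 = 0.40000
  u2r: TP=16, FP=8+5=13 → 16/29 = 0.55172
Macro-precision = mean = (0.69231 + 0.40000 + 0.55172) / 3 = 0.5480

0.5480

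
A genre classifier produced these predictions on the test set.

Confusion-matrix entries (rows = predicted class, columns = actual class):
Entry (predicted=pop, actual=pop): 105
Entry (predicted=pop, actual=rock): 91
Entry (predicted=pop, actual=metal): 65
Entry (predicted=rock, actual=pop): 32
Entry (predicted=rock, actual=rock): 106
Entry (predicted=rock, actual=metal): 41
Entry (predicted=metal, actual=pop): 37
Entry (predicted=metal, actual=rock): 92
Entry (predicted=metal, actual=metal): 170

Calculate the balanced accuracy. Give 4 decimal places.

0.5287

Balanced accuracy = mean of per-class recall.
  pop: recall = 105/174 = 0.60345
  rock: recall = 106/289 = 0.36678
  metal: recall = 170/276 = 0.61594
Mean = (0.60345 + 0.36678 + 0.61594) / 3 = 0.5287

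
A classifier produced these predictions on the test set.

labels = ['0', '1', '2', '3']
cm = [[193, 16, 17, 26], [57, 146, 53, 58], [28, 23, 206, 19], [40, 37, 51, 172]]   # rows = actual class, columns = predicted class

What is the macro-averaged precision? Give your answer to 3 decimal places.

Per-class precision (TP/(TP+FP)):
  0: TP=193, FP=57+28+40=125 → 193/318 = 0.6069
  1: TP=146, FP=16+23+37=76 → 146/222 = 0.6577
  2: TP=206, FP=17+53+51=121 → 206/327 = 0.6300
  3: TP=172, FP=26+58+19=103 → 172/275 = 0.6255
Macro-precision = mean = (0.6069 + 0.6577 + 0.6300 + 0.6255) / 4 = 0.630

0.630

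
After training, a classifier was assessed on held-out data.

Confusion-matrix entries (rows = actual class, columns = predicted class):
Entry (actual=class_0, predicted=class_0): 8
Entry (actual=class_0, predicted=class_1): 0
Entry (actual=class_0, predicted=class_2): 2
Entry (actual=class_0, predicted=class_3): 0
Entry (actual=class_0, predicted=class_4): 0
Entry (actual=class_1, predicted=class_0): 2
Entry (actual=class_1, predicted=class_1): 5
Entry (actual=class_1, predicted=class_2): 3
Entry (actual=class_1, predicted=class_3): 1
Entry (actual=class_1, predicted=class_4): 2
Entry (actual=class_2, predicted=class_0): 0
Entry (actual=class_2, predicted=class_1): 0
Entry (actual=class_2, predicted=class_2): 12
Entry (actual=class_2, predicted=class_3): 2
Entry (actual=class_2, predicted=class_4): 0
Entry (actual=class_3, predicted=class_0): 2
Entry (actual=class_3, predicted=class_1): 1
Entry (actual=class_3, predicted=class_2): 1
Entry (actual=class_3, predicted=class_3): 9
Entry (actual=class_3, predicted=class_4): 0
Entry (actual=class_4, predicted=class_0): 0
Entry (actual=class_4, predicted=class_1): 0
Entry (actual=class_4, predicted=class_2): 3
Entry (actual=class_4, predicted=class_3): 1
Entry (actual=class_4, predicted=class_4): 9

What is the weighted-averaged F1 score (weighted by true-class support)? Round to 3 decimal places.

0.674

Per-class F1 score (2·TP/(2·TP+FP+FN)):
  class_0: TP=8, FP=2+0+2+0=4, FN=0+2+0+0=2 → 16/22 = 0.7273
  class_1: TP=5, FP=0+0+1+0=1, FN=2+3+1+2=8 → 10/19 = 0.5263
  class_2: TP=12, FP=2+3+1+3=9, FN=0+0+2+0=2 → 24/35 = 0.6857
  class_3: TP=9, FP=0+1+2+1=4, FN=2+1+1+0=4 → 18/26 = 0.6923
  class_4: TP=9, FP=0+2+0+0=2, FN=0+0+3+1=4 → 18/24 = 0.7500
Weighted-F1 score = Σ (supportᵢ/N)·F1 scoreᵢ with N=63: (10/63)·0.7273 + (13/63)·0.5263 + (14/63)·0.6857 + (13/63)·0.6923 + (13/63)·0.7500 = 0.674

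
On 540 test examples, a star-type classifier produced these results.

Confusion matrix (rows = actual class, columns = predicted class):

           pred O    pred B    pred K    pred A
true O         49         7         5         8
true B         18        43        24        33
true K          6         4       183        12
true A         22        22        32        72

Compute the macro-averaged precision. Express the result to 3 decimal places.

0.602

Per-class precision (TP/(TP+FP)):
  O: TP=49, FP=18+6+22=46 → 49/95 = 0.5158
  B: TP=43, FP=7+4+22=33 → 43/76 = 0.5658
  K: TP=183, FP=5+24+32=61 → 183/244 = 0.7500
  A: TP=72, FP=8+33+12=53 → 72/125 = 0.5760
Macro-precision = mean = (0.5158 + 0.5658 + 0.7500 + 0.5760) / 4 = 0.602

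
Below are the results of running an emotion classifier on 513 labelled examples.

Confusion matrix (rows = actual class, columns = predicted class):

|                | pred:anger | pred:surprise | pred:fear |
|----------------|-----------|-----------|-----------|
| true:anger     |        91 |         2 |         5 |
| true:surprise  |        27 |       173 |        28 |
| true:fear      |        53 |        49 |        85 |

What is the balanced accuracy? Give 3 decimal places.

Balanced accuracy = mean of per-class recall.
  anger: recall = 91/98 = 0.9286
  surprise: recall = 173/228 = 0.7588
  fear: recall = 85/187 = 0.4545
Mean = (0.9286 + 0.7588 + 0.4545) / 3 = 0.714

0.714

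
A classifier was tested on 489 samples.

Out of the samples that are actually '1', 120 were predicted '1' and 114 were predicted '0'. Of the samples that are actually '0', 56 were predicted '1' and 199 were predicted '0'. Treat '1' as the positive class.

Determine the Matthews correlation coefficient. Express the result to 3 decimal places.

0.305

MCC = (TP·TN − FP·FN) / √((TP+FP)(TP+FN)(TN+FP)(TN+FN))
Numerator = 120·199 − 56·114 = 17496
Denominator = √(176·234·255·313) = √3287100960 = 57333.2448
MCC = 17496 / 57333.2448 = 0.305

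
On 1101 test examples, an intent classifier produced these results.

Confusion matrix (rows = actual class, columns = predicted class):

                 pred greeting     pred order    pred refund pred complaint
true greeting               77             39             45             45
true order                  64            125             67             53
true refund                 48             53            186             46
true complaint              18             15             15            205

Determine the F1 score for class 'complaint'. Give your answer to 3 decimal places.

0.681

One-vs-rest for 'complaint': TP = diagonal; FP = other classes predicted 'complaint'; FN = 'complaint' predicted as other.
F1 score = 2·TP/(2·TP+FP+FN).
complaint: TP=205, FP=45+53+46=144, FN=18+15+15=48 → 410/602 = 0.6811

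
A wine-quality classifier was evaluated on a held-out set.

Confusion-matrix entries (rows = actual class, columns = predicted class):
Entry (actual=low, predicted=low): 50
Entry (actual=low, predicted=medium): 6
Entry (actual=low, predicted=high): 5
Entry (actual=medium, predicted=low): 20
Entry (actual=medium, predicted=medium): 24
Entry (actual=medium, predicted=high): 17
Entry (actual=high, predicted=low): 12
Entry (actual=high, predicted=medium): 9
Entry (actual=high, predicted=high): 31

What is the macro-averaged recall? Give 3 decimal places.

Per-class recall (TP/(TP+FN)):
  low: TP=50, FN=6+5=11 → 50/61 = 0.8197
  medium: TP=24, FN=20+17=37 → 24/61 = 0.3934
  high: TP=31, FN=12+9=21 → 31/52 = 0.5962
Macro-recall = mean = (0.8197 + 0.3934 + 0.5962) / 3 = 0.603

0.603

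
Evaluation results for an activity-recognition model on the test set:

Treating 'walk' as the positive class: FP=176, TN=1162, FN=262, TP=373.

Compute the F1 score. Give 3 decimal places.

0.630

Precision = TP/(TP+FP) = 373/549 = 0.6794
Recall = TP/(TP+FN) = 373/635 = 0.5874
F1 = 2·TP/(2·TP+FP+FN) = 746/1184 = 0.630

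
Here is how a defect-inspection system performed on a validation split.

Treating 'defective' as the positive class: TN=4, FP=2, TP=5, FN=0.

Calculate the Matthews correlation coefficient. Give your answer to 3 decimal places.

0.690

MCC = (TP·TN − FP·FN) / √((TP+FP)(TP+FN)(TN+FP)(TN+FN))
Numerator = 5·4 − 2·0 = 20
Denominator = √(7·5·6·4) = √840 = 28.9828
MCC = 20 / 28.9828 = 0.690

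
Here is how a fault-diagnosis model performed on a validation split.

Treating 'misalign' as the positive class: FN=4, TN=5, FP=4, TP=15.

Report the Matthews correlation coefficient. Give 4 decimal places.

0.3450

MCC = (TP·TN − FP·FN) / √((TP+FP)(TP+FN)(TN+FP)(TN+FN))
Numerator = 15·5 − 4·4 = 59
Denominator = √(19·19·9·9) = √29241 = 171.0000
MCC = 59 / 171.0000 = 0.3450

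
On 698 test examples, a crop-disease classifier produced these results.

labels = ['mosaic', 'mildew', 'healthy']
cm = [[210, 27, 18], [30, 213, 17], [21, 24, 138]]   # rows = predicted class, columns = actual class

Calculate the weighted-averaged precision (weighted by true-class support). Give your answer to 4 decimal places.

Per-class precision (TP/(TP+FP)):
  mosaic: TP=210, FP=27+18=45 → 210/255 = 0.82353
  mildew: TP=213, FP=30+17=47 → 213/260 = 0.81923
  healthy: TP=138, FP=21+24=45 → 138/183 = 0.75410
Weighted-precision = Σ (supportᵢ/N)·precisionᵢ with N=698: (261/698)·0.82353 + (264/698)·0.81923 + (173/698)·0.75410 = 0.8047

0.8047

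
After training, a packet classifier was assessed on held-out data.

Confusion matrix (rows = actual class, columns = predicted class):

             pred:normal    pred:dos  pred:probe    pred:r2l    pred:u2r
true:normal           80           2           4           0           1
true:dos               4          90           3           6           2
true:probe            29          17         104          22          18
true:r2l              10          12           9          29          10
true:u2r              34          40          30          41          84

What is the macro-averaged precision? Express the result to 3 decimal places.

Per-class precision (TP/(TP+FP)):
  normal: TP=80, FP=4+29+10+34=77 → 80/157 = 0.5096
  dos: TP=90, FP=2+17+12+40=71 → 90/161 = 0.5590
  probe: TP=104, FP=4+3+9+30=46 → 104/150 = 0.6933
  r2l: TP=29, FP=0+6+22+41=69 → 29/98 = 0.2959
  u2r: TP=84, FP=1+2+18+10=31 → 84/115 = 0.7304
Macro-precision = mean = (0.5096 + 0.5590 + 0.6933 + 0.2959 + 0.7304) / 5 = 0.558

0.558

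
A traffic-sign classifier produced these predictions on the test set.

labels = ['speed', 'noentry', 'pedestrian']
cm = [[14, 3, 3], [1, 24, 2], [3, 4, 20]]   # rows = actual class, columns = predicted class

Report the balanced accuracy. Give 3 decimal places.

0.777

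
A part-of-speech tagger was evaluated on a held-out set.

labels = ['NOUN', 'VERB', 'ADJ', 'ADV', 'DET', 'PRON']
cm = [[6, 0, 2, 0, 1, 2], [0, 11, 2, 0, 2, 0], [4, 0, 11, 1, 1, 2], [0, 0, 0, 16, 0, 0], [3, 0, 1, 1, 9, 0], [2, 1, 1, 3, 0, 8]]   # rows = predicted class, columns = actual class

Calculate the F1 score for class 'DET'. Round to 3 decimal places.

0.667

Take TP from the diagonal, FP from the rest of the 'DET' prediction marginal, FN from the rest of the 'DET' actual marginal.
F1 score = 2·TP/(2·TP+FP+FN).
DET: TP=9, FP=3+0+1+1+0=5, FN=1+2+1+0+0=4 → 18/27 = 0.6667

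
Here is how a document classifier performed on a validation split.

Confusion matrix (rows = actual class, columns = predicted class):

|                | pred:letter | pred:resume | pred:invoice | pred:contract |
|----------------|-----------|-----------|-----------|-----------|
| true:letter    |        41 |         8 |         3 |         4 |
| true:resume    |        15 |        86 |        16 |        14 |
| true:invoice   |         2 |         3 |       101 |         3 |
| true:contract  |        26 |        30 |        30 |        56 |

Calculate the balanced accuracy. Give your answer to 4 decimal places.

Balanced accuracy = mean of per-class recall.
  letter: recall = 41/56 = 0.73214
  resume: recall = 86/131 = 0.65649
  invoice: recall = 101/109 = 0.92661
  contract: recall = 56/142 = 0.39437
Mean = (0.73214 + 0.65649 + 0.92661 + 0.39437) / 4 = 0.6774

0.6774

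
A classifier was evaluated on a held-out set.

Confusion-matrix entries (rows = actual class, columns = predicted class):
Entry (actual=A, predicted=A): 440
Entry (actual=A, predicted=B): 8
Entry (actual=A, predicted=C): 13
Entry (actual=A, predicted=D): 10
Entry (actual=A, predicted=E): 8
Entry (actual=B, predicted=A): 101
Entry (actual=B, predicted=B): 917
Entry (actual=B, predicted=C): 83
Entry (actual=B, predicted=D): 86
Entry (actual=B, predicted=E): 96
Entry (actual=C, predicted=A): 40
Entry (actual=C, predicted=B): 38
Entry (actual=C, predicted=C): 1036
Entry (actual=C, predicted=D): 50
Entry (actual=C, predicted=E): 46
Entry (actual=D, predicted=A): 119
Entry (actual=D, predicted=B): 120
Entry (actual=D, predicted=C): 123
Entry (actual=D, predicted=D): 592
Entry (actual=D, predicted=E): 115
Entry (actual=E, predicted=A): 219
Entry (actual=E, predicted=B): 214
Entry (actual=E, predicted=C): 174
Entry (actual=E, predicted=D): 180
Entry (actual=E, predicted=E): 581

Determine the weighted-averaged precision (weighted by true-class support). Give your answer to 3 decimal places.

0.673

Per-class precision (TP/(TP+FP)):
  A: TP=440, FP=101+40+119+219=479 → 440/919 = 0.4788
  B: TP=917, FP=8+38+120+214=380 → 917/1297 = 0.7070
  C: TP=1036, FP=13+83+123+174=393 → 1036/1429 = 0.7250
  D: TP=592, FP=10+86+50+180=326 → 592/918 = 0.6449
  E: TP=581, FP=8+96+46+115=265 → 581/846 = 0.6868
Weighted-precision = Σ (supportᵢ/N)·precisionᵢ with N=5409: (479/5409)·0.4788 + (1283/5409)·0.7070 + (1210/5409)·0.7250 + (1069/5409)·0.6449 + (1368/5409)·0.6868 = 0.673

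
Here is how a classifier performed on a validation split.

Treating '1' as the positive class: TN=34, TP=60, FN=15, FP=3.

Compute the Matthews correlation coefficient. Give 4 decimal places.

0.6816

MCC = (TP·TN − FP·FN) / √((TP+FP)(TP+FN)(TN+FP)(TN+FN))
Numerator = 60·34 − 3·15 = 1995
Denominator = √(63·75·37·49) = √8566425 = 2926.8456
MCC = 1995 / 2926.8456 = 0.6816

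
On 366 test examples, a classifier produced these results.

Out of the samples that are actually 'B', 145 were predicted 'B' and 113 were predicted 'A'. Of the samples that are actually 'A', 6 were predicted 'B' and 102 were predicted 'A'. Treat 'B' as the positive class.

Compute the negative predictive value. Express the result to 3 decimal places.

NPV = TN/(TN+FN) = 102/(102+113) = 0.474

0.474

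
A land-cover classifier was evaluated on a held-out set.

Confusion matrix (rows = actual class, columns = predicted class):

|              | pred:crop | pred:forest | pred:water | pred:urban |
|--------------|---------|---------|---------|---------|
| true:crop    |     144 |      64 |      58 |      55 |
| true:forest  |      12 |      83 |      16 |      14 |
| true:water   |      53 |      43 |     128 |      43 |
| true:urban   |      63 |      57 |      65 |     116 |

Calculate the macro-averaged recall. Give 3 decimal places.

Per-class recall (TP/(TP+FN)):
  crop: TP=144, FN=64+58+55=177 → 144/321 = 0.4486
  forest: TP=83, FN=12+16+14=42 → 83/125 = 0.6640
  water: TP=128, FN=53+43+43=139 → 128/267 = 0.4794
  urban: TP=116, FN=63+57+65=185 → 116/301 = 0.3854
Macro-recall = mean = (0.4486 + 0.6640 + 0.4794 + 0.3854) / 4 = 0.494

0.494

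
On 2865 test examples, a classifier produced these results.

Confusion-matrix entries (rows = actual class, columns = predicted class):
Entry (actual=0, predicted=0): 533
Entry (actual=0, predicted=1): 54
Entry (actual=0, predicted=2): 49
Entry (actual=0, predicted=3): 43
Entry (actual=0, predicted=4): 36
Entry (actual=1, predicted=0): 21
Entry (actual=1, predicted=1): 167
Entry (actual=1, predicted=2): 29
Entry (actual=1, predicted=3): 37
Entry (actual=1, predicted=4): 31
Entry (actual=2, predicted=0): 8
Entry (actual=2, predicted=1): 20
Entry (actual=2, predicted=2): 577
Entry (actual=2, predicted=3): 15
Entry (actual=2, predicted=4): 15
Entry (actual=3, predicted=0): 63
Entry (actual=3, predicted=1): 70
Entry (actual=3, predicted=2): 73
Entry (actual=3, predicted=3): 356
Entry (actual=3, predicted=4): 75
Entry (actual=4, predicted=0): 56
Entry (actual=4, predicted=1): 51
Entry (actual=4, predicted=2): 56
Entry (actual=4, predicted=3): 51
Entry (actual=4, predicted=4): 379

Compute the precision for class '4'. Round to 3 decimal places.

0.707

One-vs-rest for '4': TP = diagonal; FP = other classes predicted '4'; FN = '4' predicted as other.
precision = TP/(TP+FP).
4: TP=379, FP=36+31+15+75=157 → 379/536 = 0.7071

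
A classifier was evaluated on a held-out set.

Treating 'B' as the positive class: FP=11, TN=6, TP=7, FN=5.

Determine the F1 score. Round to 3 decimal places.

0.467

Precision = TP/(TP+FP) = 7/18 = 0.3889
Recall = TP/(TP+FN) = 7/12 = 0.5833
F1 = 2·TP/(2·TP+FP+FN) = 14/30 = 0.467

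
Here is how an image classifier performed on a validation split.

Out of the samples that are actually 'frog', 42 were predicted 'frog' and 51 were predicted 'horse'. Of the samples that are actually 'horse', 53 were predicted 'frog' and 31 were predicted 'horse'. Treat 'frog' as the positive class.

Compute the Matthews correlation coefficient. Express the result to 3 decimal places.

-0.180

MCC = (TP·TN − FP·FN) / √((TP+FP)(TP+FN)(TN+FP)(TN+FN))
Numerator = 42·31 − 53·51 = -1401
Denominator = √(95·93·84·82) = √60855480 = 7800.9922
MCC = -1401 / 7800.9922 = -0.180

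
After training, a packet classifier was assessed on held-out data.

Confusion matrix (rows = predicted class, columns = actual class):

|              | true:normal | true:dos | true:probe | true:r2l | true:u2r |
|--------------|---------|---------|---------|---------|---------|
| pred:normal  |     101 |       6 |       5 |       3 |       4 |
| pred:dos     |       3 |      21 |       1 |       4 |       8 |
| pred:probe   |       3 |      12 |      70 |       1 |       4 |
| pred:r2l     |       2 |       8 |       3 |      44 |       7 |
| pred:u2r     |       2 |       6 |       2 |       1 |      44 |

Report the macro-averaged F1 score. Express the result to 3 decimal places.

0.727

Per-class F1 score (2·TP/(2·TP+FP+FN)):
  normal: TP=101, FP=6+5+3+4=18, FN=3+3+2+2=10 → 202/230 = 0.8783
  dos: TP=21, FP=3+1+4+8=16, FN=6+12+8+6=32 → 42/90 = 0.4667
  probe: TP=70, FP=3+12+1+4=20, FN=5+1+3+2=11 → 140/171 = 0.8187
  r2l: TP=44, FP=2+8+3+7=20, FN=3+4+1+1=9 → 88/117 = 0.7521
  u2r: TP=44, FP=2+6+2+1=11, FN=4+8+4+7=23 → 88/122 = 0.7213
Macro-F1 score = mean = (0.8783 + 0.4667 + 0.8187 + 0.7521 + 0.7213) / 5 = 0.727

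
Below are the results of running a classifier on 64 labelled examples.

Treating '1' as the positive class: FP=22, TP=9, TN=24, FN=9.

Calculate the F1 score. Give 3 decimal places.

0.367

Precision = TP/(TP+FP) = 9/31 = 0.2903
Recall = TP/(TP+FN) = 9/18 = 0.5000
F1 = 2·TP/(2·TP+FP+FN) = 18/49 = 0.367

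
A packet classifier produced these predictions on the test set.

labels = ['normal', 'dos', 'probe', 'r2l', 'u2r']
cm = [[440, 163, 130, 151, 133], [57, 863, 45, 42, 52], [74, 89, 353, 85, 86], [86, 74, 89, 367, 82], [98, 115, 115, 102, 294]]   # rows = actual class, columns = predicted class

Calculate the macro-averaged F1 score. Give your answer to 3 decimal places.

0.532

Per-class F1 score (2·TP/(2·TP+FP+FN)):
  normal: TP=440, FP=57+74+86+98=315, FN=163+130+151+133=577 → 880/1772 = 0.4966
  dos: TP=863, FP=163+89+74+115=441, FN=57+45+42+52=196 → 1726/2363 = 0.7304
  probe: TP=353, FP=130+45+89+115=379, FN=74+89+85+86=334 → 706/1419 = 0.4975
  r2l: TP=367, FP=151+42+85+102=380, FN=86+74+89+82=331 → 734/1445 = 0.5080
  u2r: TP=294, FP=133+52+86+82=353, FN=98+115+115+102=430 → 588/1371 = 0.4289
Macro-F1 score = mean = (0.4966 + 0.7304 + 0.4975 + 0.5080 + 0.4289) / 5 = 0.532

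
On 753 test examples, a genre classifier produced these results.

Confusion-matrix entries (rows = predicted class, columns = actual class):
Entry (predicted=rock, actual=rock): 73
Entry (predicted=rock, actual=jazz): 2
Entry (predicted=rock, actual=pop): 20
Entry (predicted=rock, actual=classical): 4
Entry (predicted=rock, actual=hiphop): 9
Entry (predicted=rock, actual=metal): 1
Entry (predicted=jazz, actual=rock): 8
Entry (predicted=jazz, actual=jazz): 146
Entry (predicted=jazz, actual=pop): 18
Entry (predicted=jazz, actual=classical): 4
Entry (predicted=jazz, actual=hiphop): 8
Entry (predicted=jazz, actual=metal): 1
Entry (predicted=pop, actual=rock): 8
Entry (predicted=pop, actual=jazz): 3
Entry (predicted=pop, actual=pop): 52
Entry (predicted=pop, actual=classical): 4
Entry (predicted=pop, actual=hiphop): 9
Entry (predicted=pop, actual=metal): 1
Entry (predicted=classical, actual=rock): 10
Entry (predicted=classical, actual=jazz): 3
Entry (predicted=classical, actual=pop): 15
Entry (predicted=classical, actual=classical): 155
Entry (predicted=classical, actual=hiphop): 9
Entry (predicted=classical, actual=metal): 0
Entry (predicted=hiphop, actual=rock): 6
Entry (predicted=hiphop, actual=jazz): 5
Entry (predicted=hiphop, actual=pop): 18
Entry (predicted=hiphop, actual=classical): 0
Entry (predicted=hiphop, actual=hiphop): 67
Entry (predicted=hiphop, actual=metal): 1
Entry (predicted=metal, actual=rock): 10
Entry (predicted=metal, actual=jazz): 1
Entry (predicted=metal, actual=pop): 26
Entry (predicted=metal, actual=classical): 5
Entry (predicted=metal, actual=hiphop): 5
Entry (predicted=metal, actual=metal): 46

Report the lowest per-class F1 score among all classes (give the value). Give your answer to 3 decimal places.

Per-class F1 score (2·TP/(2·TP+FP+FN)):
  rock: TP=73, FP=2+20+4+9+1=36, FN=8+8+10+6+10=42 → 146/224 = 0.6518
  jazz: TP=146, FP=8+18+4+8+1=39, FN=2+3+3+5+1=14 → 292/345 = 0.8464
  pop: TP=52, FP=8+3+4+9+1=25, FN=20+18+15+18+26=97 → 104/226 = 0.4602
  classical: TP=155, FP=10+3+15+9+0=37, FN=4+4+4+0+5=17 → 310/364 = 0.8516
  hiphop: TP=67, FP=6+5+18+0+1=30, FN=9+8+9+9+5=40 → 134/204 = 0.6569
  metal: TP=46, FP=10+1+26+5+5=47, FN=1+1+1+0+1=4 → 92/143 = 0.6434
Lowest is class 'pop' with F1 score = 0.460.

0.460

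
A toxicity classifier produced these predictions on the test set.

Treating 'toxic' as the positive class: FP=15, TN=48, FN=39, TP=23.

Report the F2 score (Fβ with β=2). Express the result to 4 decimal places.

0.4021

Fβ = (1+β²)·TP / ((1+β²)·TP + β²·FN + FP), with β²=4
= 5·23 / (5·23 + 4·39 + 15) = 0.4021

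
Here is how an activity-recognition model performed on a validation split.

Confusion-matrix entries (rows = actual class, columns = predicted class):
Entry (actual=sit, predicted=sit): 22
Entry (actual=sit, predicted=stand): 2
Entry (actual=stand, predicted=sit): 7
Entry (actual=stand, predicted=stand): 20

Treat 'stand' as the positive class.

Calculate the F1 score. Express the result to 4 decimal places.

Precision = TP/(TP+FP) = 20/22 = 0.9091
Recall = TP/(TP+FN) = 20/27 = 0.7407
F1 = 2·TP/(2·TP+FP+FN) = 40/49 = 0.8163

0.8163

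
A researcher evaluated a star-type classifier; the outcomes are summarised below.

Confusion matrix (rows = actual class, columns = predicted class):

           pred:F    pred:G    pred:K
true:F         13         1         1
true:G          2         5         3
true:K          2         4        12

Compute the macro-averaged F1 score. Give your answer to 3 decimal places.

0.673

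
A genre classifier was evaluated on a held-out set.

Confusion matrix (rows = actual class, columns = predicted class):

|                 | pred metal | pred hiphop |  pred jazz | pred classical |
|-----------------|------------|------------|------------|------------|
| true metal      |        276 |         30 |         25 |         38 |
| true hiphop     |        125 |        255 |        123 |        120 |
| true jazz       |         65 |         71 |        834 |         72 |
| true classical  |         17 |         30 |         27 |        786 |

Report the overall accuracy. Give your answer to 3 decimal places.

0.743

Accuracy = trace / total = (276+255+834+786=2151) / 2894 = 2151/2894 = 0.743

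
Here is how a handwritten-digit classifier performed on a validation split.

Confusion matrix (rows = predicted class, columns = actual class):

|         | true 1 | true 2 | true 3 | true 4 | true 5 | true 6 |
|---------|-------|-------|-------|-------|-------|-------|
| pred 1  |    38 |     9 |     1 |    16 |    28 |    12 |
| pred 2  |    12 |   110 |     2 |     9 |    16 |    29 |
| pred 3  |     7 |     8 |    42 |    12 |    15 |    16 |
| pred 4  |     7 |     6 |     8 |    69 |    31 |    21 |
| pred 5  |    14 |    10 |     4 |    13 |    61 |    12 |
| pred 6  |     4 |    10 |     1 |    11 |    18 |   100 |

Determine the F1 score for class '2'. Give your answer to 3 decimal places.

Treat '2' as positive and all other classes as negative.
F1 score = 2·TP/(2·TP+FP+FN).
2: TP=110, FP=12+2+9+16+29=68, FN=9+8+6+10+10=43 → 220/331 = 0.6647

0.665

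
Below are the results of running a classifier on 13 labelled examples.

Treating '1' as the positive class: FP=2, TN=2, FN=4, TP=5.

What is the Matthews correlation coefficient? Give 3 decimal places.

0.051

MCC = (TP·TN − FP·FN) / √((TP+FP)(TP+FN)(TN+FP)(TN+FN))
Numerator = 5·2 − 2·4 = 2
Denominator = √(7·9·4·6) = √1512 = 38.8844
MCC = 2 / 38.8844 = 0.051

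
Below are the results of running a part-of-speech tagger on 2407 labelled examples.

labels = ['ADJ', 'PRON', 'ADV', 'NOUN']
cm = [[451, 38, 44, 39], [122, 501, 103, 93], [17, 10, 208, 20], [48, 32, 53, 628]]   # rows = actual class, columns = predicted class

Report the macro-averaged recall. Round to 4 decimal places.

Per-class recall (TP/(TP+FN)):
  ADJ: TP=451, FN=38+44+39=121 → 451/572 = 0.78846
  PRON: TP=501, FN=122+103+93=318 → 501/819 = 0.61172
  ADV: TP=208, FN=17+10+20=47 → 208/255 = 0.81569
  NOUN: TP=628, FN=48+32+53=133 → 628/761 = 0.82523
Macro-recall = mean = (0.78846 + 0.61172 + 0.81569 + 0.82523) / 4 = 0.7603

0.7603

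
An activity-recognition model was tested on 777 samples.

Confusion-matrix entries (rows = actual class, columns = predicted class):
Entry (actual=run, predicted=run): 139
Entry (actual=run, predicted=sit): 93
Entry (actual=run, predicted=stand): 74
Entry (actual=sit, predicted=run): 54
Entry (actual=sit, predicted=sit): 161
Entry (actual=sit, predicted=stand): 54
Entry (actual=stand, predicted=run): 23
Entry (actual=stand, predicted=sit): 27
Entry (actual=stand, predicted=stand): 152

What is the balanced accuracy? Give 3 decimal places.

0.602

Balanced accuracy = mean of per-class recall.
  run: recall = 139/306 = 0.4542
  sit: recall = 161/269 = 0.5985
  stand: recall = 152/202 = 0.7525
Mean = (0.4542 + 0.5985 + 0.7525) / 3 = 0.602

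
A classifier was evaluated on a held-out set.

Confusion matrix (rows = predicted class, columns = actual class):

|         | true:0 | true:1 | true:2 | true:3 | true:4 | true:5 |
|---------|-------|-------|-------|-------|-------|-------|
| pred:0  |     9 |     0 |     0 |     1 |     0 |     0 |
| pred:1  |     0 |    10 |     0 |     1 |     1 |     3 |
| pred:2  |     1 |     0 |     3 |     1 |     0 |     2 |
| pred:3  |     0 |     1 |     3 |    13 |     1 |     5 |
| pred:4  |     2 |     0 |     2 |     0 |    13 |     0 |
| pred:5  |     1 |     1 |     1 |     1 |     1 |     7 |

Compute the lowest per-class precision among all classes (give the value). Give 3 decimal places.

Per-class precision (TP/(TP+FP)):
  0: TP=9, FP=0+0+1+0+0=1 → 9/10 = 0.9000
  1: TP=10, FP=0+0+1+1+3=5 → 10/15 = 0.6667
  2: TP=3, FP=1+0+1+0+2=4 → 3/7 = 0.4286
  3: TP=13, FP=0+1+3+1+5=10 → 13/23 = 0.5652
  4: TP=13, FP=2+0+2+0+0=4 → 13/17 = 0.7647
  5: TP=7, FP=1+1+1+1+1=5 → 7/12 = 0.5833
Lowest is class '2' with precision = 0.429.

0.429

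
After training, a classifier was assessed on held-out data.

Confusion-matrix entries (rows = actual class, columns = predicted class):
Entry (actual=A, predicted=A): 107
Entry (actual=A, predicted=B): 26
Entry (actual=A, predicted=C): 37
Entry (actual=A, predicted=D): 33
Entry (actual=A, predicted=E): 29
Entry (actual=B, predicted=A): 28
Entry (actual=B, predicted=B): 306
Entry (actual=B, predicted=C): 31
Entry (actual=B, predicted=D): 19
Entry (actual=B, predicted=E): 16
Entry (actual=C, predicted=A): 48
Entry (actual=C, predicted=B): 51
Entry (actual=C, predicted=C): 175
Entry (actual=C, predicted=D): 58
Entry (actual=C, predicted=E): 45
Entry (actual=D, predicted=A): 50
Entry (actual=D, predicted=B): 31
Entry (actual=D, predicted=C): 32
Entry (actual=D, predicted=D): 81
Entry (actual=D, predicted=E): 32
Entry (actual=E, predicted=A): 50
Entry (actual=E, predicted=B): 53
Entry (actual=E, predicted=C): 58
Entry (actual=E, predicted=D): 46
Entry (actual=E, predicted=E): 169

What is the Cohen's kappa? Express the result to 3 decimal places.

0.394

Observed agreement pₒ = trace/N = 838/1611 = 0.5202
Expected agreement pₑ = Σ (rowᵢ·colᵢ)/N² = (232·283 + 400·467 + 377·333 + 226·237 + 376·291)/1611² = 0.2084
κ = (pₒ − pₑ)/(1 − pₑ) = (0.5202 − 0.2084)/(1 − 0.2084) = 0.394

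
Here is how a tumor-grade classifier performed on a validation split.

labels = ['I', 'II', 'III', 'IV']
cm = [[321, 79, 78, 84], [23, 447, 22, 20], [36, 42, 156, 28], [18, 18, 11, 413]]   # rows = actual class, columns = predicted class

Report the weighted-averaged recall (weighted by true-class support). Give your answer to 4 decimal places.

Per-class recall (TP/(TP+FN)):
  I: TP=321, FN=79+78+84=241 → 321/562 = 0.57117
  II: TP=447, FN=23+22+20=65 → 447/512 = 0.87305
  III: TP=156, FN=36+42+28=106 → 156/262 = 0.59542
  IV: TP=413, FN=18+18+11=47 → 413/460 = 0.89783
Weighted-recall = Σ (supportᵢ/N)·recallᵢ with N=1796: (562/1796)·0.57117 + (512/1796)·0.87305 + (262/1796)·0.59542 + (460/1796)·0.89783 = 0.7444

0.7444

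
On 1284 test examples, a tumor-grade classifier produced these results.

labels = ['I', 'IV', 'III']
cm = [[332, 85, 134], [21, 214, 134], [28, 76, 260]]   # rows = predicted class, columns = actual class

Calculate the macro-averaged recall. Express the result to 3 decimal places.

Per-class recall (TP/(TP+FN)):
  I: TP=332, FN=21+28=49 → 332/381 = 0.8714
  IV: TP=214, FN=85+76=161 → 214/375 = 0.5707
  III: TP=260, FN=134+134=268 → 260/528 = 0.4924
Macro-recall = mean = (0.8714 + 0.5707 + 0.4924) / 3 = 0.645

0.645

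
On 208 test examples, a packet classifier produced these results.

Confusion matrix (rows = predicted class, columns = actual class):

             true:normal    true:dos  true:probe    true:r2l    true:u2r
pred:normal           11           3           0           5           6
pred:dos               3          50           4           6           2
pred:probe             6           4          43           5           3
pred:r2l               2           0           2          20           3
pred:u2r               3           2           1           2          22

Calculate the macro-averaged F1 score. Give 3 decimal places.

Per-class F1 score (2·TP/(2·TP+FP+FN)):
  normal: TP=11, FP=3+0+5+6=14, FN=3+6+2+3=14 → 22/50 = 0.4400
  dos: TP=50, FP=3+4+6+2=15, FN=3+4+0+2=9 → 100/124 = 0.8065
  probe: TP=43, FP=6+4+5+3=18, FN=0+4+2+1=7 → 86/111 = 0.7748
  r2l: TP=20, FP=2+0+2+3=7, FN=5+6+5+2=18 → 40/65 = 0.6154
  u2r: TP=22, FP=3+2+1+2=8, FN=6+2+3+3=14 → 44/66 = 0.6667
Macro-F1 score = mean = (0.4400 + 0.8065 + 0.7748 + 0.6154 + 0.6667) / 5 = 0.661

0.661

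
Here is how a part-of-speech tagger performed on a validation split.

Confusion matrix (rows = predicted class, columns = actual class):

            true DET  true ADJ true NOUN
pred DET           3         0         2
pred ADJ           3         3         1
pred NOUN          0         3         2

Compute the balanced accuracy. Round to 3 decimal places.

0.467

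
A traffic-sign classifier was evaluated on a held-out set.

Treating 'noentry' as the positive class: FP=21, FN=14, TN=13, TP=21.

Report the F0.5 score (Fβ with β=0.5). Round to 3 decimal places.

0.517

Fβ = (1+β²)·TP / ((1+β²)·TP + β²·FN + FP), with β²=1/4
= 1.25·21 / (1.25·21 + 0.25·14 + 21) = 0.517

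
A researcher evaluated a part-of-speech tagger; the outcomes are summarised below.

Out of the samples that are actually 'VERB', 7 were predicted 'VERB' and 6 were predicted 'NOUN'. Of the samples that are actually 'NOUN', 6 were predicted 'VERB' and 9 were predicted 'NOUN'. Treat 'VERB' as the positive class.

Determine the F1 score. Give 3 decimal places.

Precision = TP/(TP+FP) = 7/13 = 0.5385
Recall = TP/(TP+FN) = 7/13 = 0.5385
F1 = 2·TP/(2·TP+FP+FN) = 14/26 = 0.538

0.538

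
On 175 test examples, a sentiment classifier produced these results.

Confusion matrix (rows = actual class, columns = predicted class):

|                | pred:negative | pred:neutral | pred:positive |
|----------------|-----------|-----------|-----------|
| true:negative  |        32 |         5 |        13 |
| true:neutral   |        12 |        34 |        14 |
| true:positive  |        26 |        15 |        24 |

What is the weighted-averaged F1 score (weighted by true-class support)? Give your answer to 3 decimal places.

0.511

Per-class F1 score (2·TP/(2·TP+FP+FN)):
  negative: TP=32, FP=12+26=38, FN=5+13=18 → 64/120 = 0.5333
  neutral: TP=34, FP=5+15=20, FN=12+14=26 → 68/114 = 0.5965
  positive: TP=24, FP=13+14=27, FN=26+15=41 → 48/116 = 0.4138
Weighted-F1 score = Σ (supportᵢ/N)·F1 scoreᵢ with N=175: (50/175)·0.5333 + (60/175)·0.5965 + (65/175)·0.4138 = 0.511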